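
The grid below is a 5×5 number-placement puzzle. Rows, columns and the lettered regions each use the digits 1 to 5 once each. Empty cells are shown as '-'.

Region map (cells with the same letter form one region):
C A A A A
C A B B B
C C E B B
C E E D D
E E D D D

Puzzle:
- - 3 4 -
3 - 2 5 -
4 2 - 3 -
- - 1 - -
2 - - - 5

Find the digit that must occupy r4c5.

r2c2 = 1: row 2 has {2,3,5}; col 2 has {2}; region has {3,4} → only 1 remains.
r2c5 = 4: row 2 has {1,2,3,5}; col 5 has {5}; region has {2,3,5} → only 4 remains.
r3c3 = 5: row 3 has {2,3,4}; col 3 has {1,2,3}; region has {1,2} → only 5 remains.
r3c5 = 1: row 3 has {2,3,4,5}; col 5 has {4,5}; region has {2,3,4,5} → only 1 remains.
r4c1 = 5: row 4 has {1}; col 1 has {2,3,4}; region has {2,3,4} → only 5 remains.
r4c4 = 2: row 4 has {1,5}; col 4 has {3,4,5}; region has {5} → only 2 remains.
r4c5 = 3: row 4 has {1,2,5}; col 5 has {1,4,5}; region has {2,5} → only 3 remains.

3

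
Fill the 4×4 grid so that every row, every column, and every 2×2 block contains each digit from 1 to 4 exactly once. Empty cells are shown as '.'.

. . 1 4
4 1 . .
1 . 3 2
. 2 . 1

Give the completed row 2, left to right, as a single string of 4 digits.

r1c2 = 3 (sole candidate).
r2c3 = 2: row 2 has {1,4}; col 3 has {1,3}; box has {1,4} → only 2 remains.
r2c4 = 3: row 2 has {1,2,4}; col 4 has {1,2,4}; box has {1,2,4} → only 3 remains.

4123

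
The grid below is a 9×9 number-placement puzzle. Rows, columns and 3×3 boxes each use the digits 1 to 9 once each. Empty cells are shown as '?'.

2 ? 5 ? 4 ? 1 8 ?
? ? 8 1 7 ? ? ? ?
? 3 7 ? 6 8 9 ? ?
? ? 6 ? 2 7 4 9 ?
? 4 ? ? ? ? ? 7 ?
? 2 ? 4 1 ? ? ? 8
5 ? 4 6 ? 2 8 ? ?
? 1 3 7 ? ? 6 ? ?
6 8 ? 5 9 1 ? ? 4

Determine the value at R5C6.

R3C4 = 2: row 3 has {3,6,7,8,9}; col 4 has {1,4,5,6,7}; box has {1,4,6,7,8} → only 2 remains.
R3C9 = 5: row 3 has {2,3,6,7,8,9}; col 9 has {4,8}; box has {1,8,9} → only 5 remains.
R4C2 = 5: row 4 has {2,4,6,7,9}; col 2 has {1,2,3,4,8}; box has {2,4,6} → only 5 remains.
R6C3 = 9: row 6 has {1,2,4,8}; col 3 has {3,4,5,6,7,8}; box has {2,4,5,6} → only 9 remains.
R7C5 = 3: row 7 has {2,4,5,6,8}; col 5 has {1,2,4,6,7,9}; box has {1,2,5,6,7,9} → only 3 remains.
R7C8 = 1: row 7 has {2,3,4,5,6,8}; col 8 has {7,8,9}; box has {4,6,8} → only 1 remains.
R8C1 = 9: row 8 has {1,3,6,7}; col 1 has {2,5,6}; box has {1,3,4,5,6,8} → only 9 remains.
R8C5 = 8: row 8 has {1,3,6,7,9}; col 5 has {1,2,3,4,6,7,9}; box has {1,2,3,5,6,7,9} → only 8 remains.
R8C6 = 4: row 8 has {1,3,6,7,8,9}; col 6 has {1,2,7,8}; box has {1,2,3,5,6,7,8,9} → only 4 remains.
R8C9 = 2: row 8 has {1,3,4,6,7,8,9}; col 9 has {4,5,8}; box has {1,4,6,8} → only 2 remains.
R9C3 = 2: row 9 has {1,4,5,6,8,9}; col 3 has {3,4,5,6,7,8,9}; box has {1,3,4,5,6,8,9} → only 2 remains.
R9C8 = 3: row 9 has {1,2,4,5,6,8,9}; col 8 has {1,7,8,9}; box has {1,2,4,6,8} → only 3 remains.
R2C1 = 4: row 2 has {1,7,8}; col 1 has {2,5,6,9}; box has {2,3,5,7,8} → only 4 remains.
R3C1 = 1: row 3 has {2,3,5,6,7,8,9}; col 1 has {2,4,5,6,9}; box has {2,3,4,5,7,8} → only 1 remains.
R3C8 = 4: row 3 has {1,2,3,5,6,7,8,9}; col 8 has {1,3,7,8,9}; box has {1,5,8,9} → only 4 remains.
R5C3 = 1: row 5 has {4,7}; col 3 has {2,3,4,5,6,7,8,9}; box has {2,4,5,6,9} → only 1 remains.
R5C5 = 5: row 5 has {1,4,7}; col 5 has {1,2,3,4,6,7,8,9}; box has {1,2,4,7} → only 5 remains.
R7C2 = 7: row 7 has {1,2,3,4,5,6,8}; col 2 has {1,2,3,4,5,8}; box has {1,2,3,4,5,6,8,9} → only 7 remains.
R7C9 = 9: row 7 has {1,2,3,4,5,6,7,8}; col 9 has {2,4,5,8}; box has {1,2,3,4,6,8} → only 9 remains.
R8C8 = 5: row 8 has {1,2,3,4,6,7,8,9}; col 8 has {1,3,4,7,8,9}; box has {1,2,3,4,6,8,9} → only 5 remains.
R9C7 = 7: row 9 has {1,2,3,4,5,6,8,9}; col 7 has {1,4,6,8,9}; box has {1,2,3,4,5,6,8,9} → only 7 remains.
R6C8 = 6: row 6 has {1,2,4,8,9}; col 8 has {1,3,4,5,7,8,9}; box has {4,7,8,9} → only 6 remains.
R2C8 = 2: row 2 has {1,4,7,8}; col 8 has {1,3,4,5,6,7,8,9}; box has {1,4,5,8,9} → only 2 remains.
R5C9 = 3: row 5 has {1,4,5,7}; col 9 has {2,4,5,8,9}; box has {4,6,7,8,9} → only 3 remains.
R6C6 = 3: row 6 has {1,2,4,6,8,9}; col 6 has {1,2,4,7,8}; box has {1,2,4,5,7} → only 3 remains.
R6C7 = 5: row 6 has {1,2,3,4,6,8,9}; col 7 has {1,4,6,7,8,9}; box has {3,4,6,7,8,9} → only 5 remains.
R1C6 = 9: row 1 has {1,2,4,5,8}; col 6 has {1,2,3,4,7,8}; box has {1,2,4,6,7,8} → only 9 remains.
R2C6 = 5: row 2 has {1,2,4,7,8}; col 6 has {1,2,3,4,7,8,9}; box has {1,2,4,6,7,8,9} → only 5 remains.
R2C7 = 3: row 2 has {1,2,4,5,7,8}; col 7 has {1,4,5,6,7,8,9}; box has {1,2,4,5,8,9} → only 3 remains.
R2C9 = 6: row 2 has {1,2,3,4,5,7,8}; col 9 has {2,3,4,5,8,9}; box has {1,2,3,4,5,8,9} → only 6 remains.
R4C4 = 8: row 4 has {2,4,5,6,7,9}; col 4 has {1,2,4,5,6,7}; box has {1,2,3,4,5,7} → only 8 remains.
R4C9 = 1: row 4 has {2,4,5,6,7,8,9}; col 9 has {2,3,4,5,6,8,9}; box has {3,4,5,6,7,8,9} → only 1 remains.
R5C1 = 8: row 5 has {1,3,4,5,7}; col 1 has {1,2,4,5,6,9}; box has {1,2,4,5,6,9} → only 8 remains.
R5C4 = 9: row 5 has {1,3,4,5,7,8}; col 4 has {1,2,4,5,6,7,8}; box has {1,2,3,4,5,7,8} → only 9 remains.
R5C6 = 6: row 5 has {1,3,4,5,7,8,9}; col 6 has {1,2,3,4,5,7,8,9}; box has {1,2,3,4,5,7,8,9} → only 6 remains.

6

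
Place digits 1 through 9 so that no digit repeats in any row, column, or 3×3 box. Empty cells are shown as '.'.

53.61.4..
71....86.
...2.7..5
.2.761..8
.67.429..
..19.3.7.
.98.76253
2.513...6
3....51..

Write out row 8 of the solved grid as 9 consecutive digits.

245139786

R3C7 = 3: row 3 has {2,5,7}; col 7 has {1,2,4,8,9}; box has {4,5,6,8} → only 3 remains.
R4C7 = 5: row 4 has {1,2,6,7,8}; col 7 has {1,2,3,4,8,9}; box has {7,8,9} → only 5 remains.
R5C1 = 8: row 5 has {2,4,6,7,9}; col 1 has {2,3,5,7}; box has {1,2,6,7} → only 8 remains.
R5C4 = 5: row 5 has {2,4,6,7,8,9}; col 4 has {1,2,6,7,9}; box has {1,2,3,4,6,7,9} → only 5 remains.
R5C9 = 1: row 5 has {2,4,5,6,7,8,9}; col 9 has {3,5,6,8}; box has {5,7,8,9} → only 1 remains.
R6C1 = 4: row 6 has {1,3,7,9}; col 1 has {2,3,5,7,8}; box has {1,2,6,7,8} → only 4 remains.
R6C2 = 5: row 6 has {1,3,4,7,9}; col 2 has {1,2,3,6,9}; box has {1,2,4,6,7,8} → only 5 remains.
R6C5 = 8: row 6 has {1,3,4,5,7,9}; col 5 has {1,3,4,6,7}; box has {1,2,3,4,5,6,7,9} → only 8 remains.
R6C7 = 6: row 6 has {1,3,4,5,7,8,9}; col 7 has {1,2,3,4,5,8,9}; box has {1,5,7,8,9} → only 6 remains.
R6C9 = 2: row 6 has {1,3,4,5,6,7,8,9}; col 9 has {1,3,5,6,8}; box has {1,5,6,7,8,9} → only 2 remains.
R7C1 = 1: row 7 has {2,3,5,6,7,8,9}; col 1 has {2,3,4,5,7,8}; box has {2,3,5,8,9} → only 1 remains.
R7C4 = 4: row 7 has {1,2,3,5,6,7,8,9}; col 4 has {1,2,5,6,7,9}; box has {1,3,5,6,7} → only 4 remains.
R8C7 = 7: row 8 has {1,2,3,5,6}; col 7 has {1,2,3,4,5,6,8,9}; box has {1,2,3,5,6} → only 7 remains.
R9C4 = 8: row 9 has {1,3,5}; col 4 has {1,2,4,5,6,7,9}; box has {1,3,4,5,6,7} → only 8 remains.
R2C4 = 3: row 2 has {1,6,7,8}; col 4 has {1,2,4,5,6,7,8,9}; box has {1,2,6,7} → only 3 remains.
R2C9 = 9: row 2 has {1,3,6,7,8}; col 9 has {1,2,3,5,6,8}; box has {3,4,5,6,8} → only 9 remains.
R3C5 = 9: row 3 has {2,3,5,7}; col 5 has {1,3,4,6,7,8}; box has {1,2,3,6,7} → only 9 remains.
R3C8 = 1: row 3 has {2,3,5,7,9}; col 8 has {5,6,7}; box has {3,4,5,6,8,9} → only 1 remains.
R4C1 = 9: row 4 has {1,2,5,6,7,8}; col 1 has {1,2,3,4,5,7,8}; box has {1,2,4,5,6,7,8} → only 9 remains.
R4C3 = 3: row 4 has {1,2,5,6,7,8,9}; col 3 has {1,5,7,8}; box has {1,2,4,5,6,7,8,9} → only 3 remains.
R4C8 = 4: row 4 has {1,2,3,5,6,7,8,9}; col 8 has {1,5,6,7}; box has {1,2,5,6,7,8,9} → only 4 remains.
R5C8 = 3: row 5 has {1,2,4,5,6,7,8,9}; col 8 has {1,4,5,6,7}; box has {1,2,4,5,6,7,8,9} → only 3 remains.
R8C2 = 4: row 8 has {1,2,3,5,6,7}; col 2 has {1,2,3,5,6,9}; box has {1,2,3,5,8,9} → only 4 remains.
R8C6 = 9: row 8 has {1,2,3,4,5,6,7}; col 6 has {1,2,3,5,6,7}; box has {1,3,4,5,6,7,8} → only 9 remains.
R8C8 = 8: row 8 has {1,2,3,4,5,6,7,9}; col 8 has {1,3,4,5,6,7}; box has {1,2,3,5,6,7} → only 8 remains.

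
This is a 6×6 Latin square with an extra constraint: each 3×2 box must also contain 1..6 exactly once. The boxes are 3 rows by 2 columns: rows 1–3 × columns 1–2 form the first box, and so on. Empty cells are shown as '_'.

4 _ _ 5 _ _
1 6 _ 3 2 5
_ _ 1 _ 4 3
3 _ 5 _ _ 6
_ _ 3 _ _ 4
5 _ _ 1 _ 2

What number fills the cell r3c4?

6

r1c6 = 1: row 1 has {4,5}; col 6 has {2,3,4,5,6}; box has {2,3,4,5} → only 1 remains.
r2c3 = 4: row 2 has {1,2,3,5,6}; col 3 has {1,3,5}; box has {1,3,5} → only 4 remains.
r3c1 = 2: row 3 has {1,3,4}; col 1 has {1,3,4,5}; box has {1,4,6} → only 2 remains.
r3c2 = 5: row 3 has {1,2,3,4}; col 2 has {6}; box has {1,2,4,6} → only 5 remains.
r3c4 = 6: row 3 has {1,2,3,4,5}; col 4 has {1,3,5}; box has {1,3,4,5} → only 6 remains.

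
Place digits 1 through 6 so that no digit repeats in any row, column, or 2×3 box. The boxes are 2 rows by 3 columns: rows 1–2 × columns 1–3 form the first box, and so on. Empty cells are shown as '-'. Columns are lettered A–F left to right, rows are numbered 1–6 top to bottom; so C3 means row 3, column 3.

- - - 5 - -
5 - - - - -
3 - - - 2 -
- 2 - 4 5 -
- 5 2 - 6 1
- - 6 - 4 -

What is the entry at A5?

F3 = 6: row 3 has {2,3}; col 6 has {1}; box has {2,4,5} → only 6 remains.
C4 = 1: row 4 has {2,4,5}; col 3 has {2,6}; box has {2,3} → only 1 remains.
F4 = 3: row 4 has {1,2,4,5}; col 6 has {1,6}; box has {2,4,5,6} → only 3 remains.
A5 = 4: row 5 has {1,2,5,6}; col 1 has {3,5}; box has {2,5,6} → only 4 remains.

4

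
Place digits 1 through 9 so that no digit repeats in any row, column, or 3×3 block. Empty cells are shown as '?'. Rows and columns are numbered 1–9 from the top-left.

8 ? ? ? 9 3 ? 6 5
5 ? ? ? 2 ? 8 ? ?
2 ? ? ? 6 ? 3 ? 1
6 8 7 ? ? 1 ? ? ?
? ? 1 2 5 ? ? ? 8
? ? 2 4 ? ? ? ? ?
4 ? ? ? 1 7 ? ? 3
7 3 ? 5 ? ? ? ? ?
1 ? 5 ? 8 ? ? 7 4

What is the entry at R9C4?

R1C3 = 4: row 1 has {3,5,6,8,9}; col 3 has {1,2,5,7}; box has {2,5,8} → only 4 remains.
R2C6 = 4: row 2 has {2,5,8}; col 6 has {1,3,7}; box has {2,3,6,9} → only 4 remains.
R2C8 = 9: row 2 has {2,4,5,8}; col 8 has {6,7}; box has {1,3,5,6,8} → only 9 remains.
R2C9 = 7: row 2 has {2,4,5,8,9}; col 9 has {1,3,4,5,8}; box has {1,3,5,6,8,9} → only 7 remains.
R3C3 = 9: row 3 has {1,2,3,6}; col 3 has {1,2,4,5,7}; box has {2,4,5,8} → only 9 remains.
R3C8 = 4: row 3 has {1,2,3,6,9}; col 8 has {6,7,9}; box has {1,3,5,6,7,8,9} → only 4 remains.
R4C5 = 3: row 4 has {1,6,7,8}; col 5 has {1,2,5,6,8,9}; box has {1,2,4,5} → only 3 remains.
R5C8 = 3: row 5 has {1,2,5,8}; col 8 has {4,6,7,9}; box has {8} → only 3 remains.
R6C5 = 7: row 6 has {2,4}; col 5 has {1,2,3,5,6,8,9}; box has {1,2,3,4,5} → only 7 remains.
R8C5 = 4: row 8 has {3,5,7}; col 5 has {1,2,3,5,6,7,8,9}; box has {1,5,7,8} → only 4 remains.
R1C7 = 2: row 1 has {3,4,5,6,8,9}; col 7 has {3,8}; box has {1,3,4,5,6,7,8,9} → only 2 remains.
R2C4 = 1: row 2 has {2,4,5,7,8,9}; col 4 has {2,4,5}; box has {2,3,4,6,9} → only 1 remains.
R3C2 = 7: row 3 has {1,2,3,4,6,9}; col 2 has {3,8}; box has {2,4,5,8,9} → only 7 remains.
R3C4 = 8: row 3 has {1,2,3,4,6,7,9}; col 4 has {1,2,4,5}; box has {1,2,3,4,6,9} → only 8 remains.
R3C6 = 5: row 3 has {1,2,3,4,6,7,8,9}; col 6 has {1,3,4,7}; box has {1,2,3,4,6,8,9} → only 5 remains.
R4C4 = 9: row 4 has {1,3,6,7,8}; col 4 has {1,2,4,5,8}; box has {1,2,3,4,5,7} → only 9 remains.
R4C9 = 2: row 4 has {1,3,6,7,8,9}; col 9 has {1,3,4,5,7,8}; box has {3,8} → only 2 remains.
R5C1 = 9: row 5 has {1,2,3,5,8}; col 1 has {1,2,4,5,6,7,8}; box has {1,2,6,7,8} → only 9 remains.
R5C2 = 4: row 5 has {1,2,3,5,8,9}; col 2 has {3,7,8}; box has {1,2,6,7,8,9} → only 4 remains.
R5C6 = 6: row 5 has {1,2,3,4,5,8,9}; col 6 has {1,3,4,5,7}; box has {1,2,3,4,5,7,9} → only 6 remains.
R5C7 = 7: row 5 has {1,2,3,4,5,6,8,9}; col 7 has {2,3,8}; box has {2,3,8} → only 7 remains.
R6C1 = 3: row 6 has {2,4,7}; col 1 has {1,2,4,5,6,7,8,9}; box has {1,2,4,6,7,8,9} → only 3 remains.
R6C2 = 5: row 6 has {2,3,4,7}; col 2 has {3,4,7,8}; box has {1,2,3,4,6,7,8,9} → only 5 remains.
R6C6 = 8: row 6 has {2,3,4,5,7}; col 6 has {1,3,4,5,6,7}; box has {1,2,3,4,5,6,7,9} → only 8 remains.
R6C8 = 1: row 6 has {2,3,4,5,7,8}; col 8 has {3,4,6,7,9}; box has {2,3,7,8} → only 1 remains.
R7C4 = 6: row 7 has {1,3,4,7}; col 4 has {1,2,4,5,8,9}; box has {1,4,5,7,8} → only 6 remains.
R9C4 = 3: row 9 has {1,4,5,7,8}; col 4 has {1,2,4,5,6,8,9}; box has {1,4,5,6,7,8} → only 3 remains.

3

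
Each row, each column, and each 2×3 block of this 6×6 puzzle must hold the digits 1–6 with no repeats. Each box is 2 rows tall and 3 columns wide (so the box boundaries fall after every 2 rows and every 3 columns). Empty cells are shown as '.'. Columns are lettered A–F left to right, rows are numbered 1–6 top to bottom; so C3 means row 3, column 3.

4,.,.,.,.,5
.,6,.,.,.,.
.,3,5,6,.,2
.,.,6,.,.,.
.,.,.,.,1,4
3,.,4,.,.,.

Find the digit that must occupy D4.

5

A3 = 1: row 3 has {2,3,5,6}; col 1 has {3,4}; box has {3,5,6} → only 1 remains.
E3 = 4: row 3 has {1,2,3,5,6}; col 5 has {1}; box has {2,6} → only 4 remains.
A4 = 2: row 4 has {6}; col 1 has {1,3,4}; box has {1,3,5,6} → only 2 remains.
B4 = 4: row 4 has {2,6}; col 2 has {3,6}; box has {1,2,3,5,6} → only 4 remains.
C5 = 2: row 5 has {1,4}; col 3 has {4,5,6}; box has {3,4} → only 2 remains.
F6 = 6: row 6 has {3,4}; col 6 has {2,4,5}; box has {1,4} → only 6 remains.
A2 = 5: row 2 has {6}; col 1 has {1,2,3,4}; box has {4,6} → only 5 remains.
A5 = 6: row 5 has {1,2,4}; col 1 has {1,2,3,4,5}; box has {2,3,4} → only 6 remains.
B5 = 5: row 5 has {1,2,4,6}; col 2 has {3,4,6}; box has {2,3,4,6} → only 5 remains.
D5 = 3: row 5 has {1,2,4,5,6}; col 4 has {6}; box has {1,4,6} → only 3 remains.
B6 = 1: row 6 has {3,4,6}; col 2 has {3,4,5,6}; box has {2,3,4,5,6} → only 1 remains.
B1 = 2: row 1 has {4,5}; col 2 has {1,3,4,5,6}; box has {4,5,6} → only 2 remains.
D1 = 1: row 1 has {2,4,5}; col 4 has {3,6}; box has {5} → only 1 remains.
F2 = 3: row 2 has {5,6}; col 6 has {2,4,5,6}; box has {1,5} → only 3 remains.
D4 = 5: row 4 has {2,4,6}; col 4 has {1,3,6}; box has {2,4,6} → only 5 remains.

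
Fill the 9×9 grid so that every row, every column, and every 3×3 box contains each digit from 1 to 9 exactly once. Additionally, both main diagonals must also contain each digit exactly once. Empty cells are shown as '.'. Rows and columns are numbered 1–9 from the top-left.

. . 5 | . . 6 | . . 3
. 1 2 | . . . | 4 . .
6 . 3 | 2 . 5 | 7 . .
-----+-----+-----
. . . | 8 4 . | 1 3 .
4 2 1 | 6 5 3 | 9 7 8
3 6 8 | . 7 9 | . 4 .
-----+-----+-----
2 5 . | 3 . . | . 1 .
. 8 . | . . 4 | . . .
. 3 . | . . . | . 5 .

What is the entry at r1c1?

7

r1c1 = 7: row 1 has {3,5,6}; col 1 has {2,3,4,6}; box has {1,2,3,5,6}; main diagonal has {1,3,5,8,9} → only 7 remains.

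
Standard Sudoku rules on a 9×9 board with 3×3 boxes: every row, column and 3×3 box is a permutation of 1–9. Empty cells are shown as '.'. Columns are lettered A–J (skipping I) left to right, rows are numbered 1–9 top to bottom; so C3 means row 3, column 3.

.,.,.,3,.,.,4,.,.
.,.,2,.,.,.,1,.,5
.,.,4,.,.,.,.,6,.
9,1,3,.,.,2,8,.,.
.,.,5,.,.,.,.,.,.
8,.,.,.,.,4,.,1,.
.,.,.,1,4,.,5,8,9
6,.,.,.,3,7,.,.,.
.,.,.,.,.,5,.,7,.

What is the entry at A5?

C7 = 7 (sole candidate).
F7 = 6 (sole candidate).
G8 = 2 (sole candidate).
H8 = 4 (sole candidate).
J8 = 1 (sole candidate).
H4 = 5 (sole candidate).
C6 = 6 (sole candidate).
D2 = 4 (hidden single in row 2).
J4 = 4 (hidden single in row 4).
B8 = 5 (hidden single in row 8).
F5 = 3 (hidden single in column 6).
E5 = 1 (hidden single in row 5).
D5 = 8 (hidden single in row 5).
D8 = 9 (sole candidate).
D9 = 2 (sole candidate).
E9 = 8 (sole candidate).
C8 = 8 (sole candidate).
D4 = 6 (hidden single in column 4).
E4 = 7 (sole candidate).
D6 = 5 (sole candidate).
E6 = 9 (sole candidate).
E2 = 6 (sole candidate).
D3 = 7 (sole candidate).
B1 = 6 (hidden single in row 1).
H2 = 3 (hidden single in column 8).
A2 = 7 (sole candidate).
G3 = 9 (sole candidate).
H1 = 2 (sole candidate).
J3 = 8 (sole candidate).
H5 = 9 (sole candidate).
E1 = 5 (sole candidate).
J1 = 7 (sole candidate).
B3 = 3 (sole candidate).
E3 = 2 (sole candidate).
F3 = 1 (sole candidate).
B7 = 2 (sole candidate).
A1 = 1 (sole candidate).
C1 = 9 (sole candidate).
F1 = 8 (sole candidate).
B2 = 8 (sole candidate).
F2 = 9 (sole candidate).
A3 = 5 (sole candidate).
B6 = 7 (sole candidate).
G6 = 3 (sole candidate).
J6 = 2 (sole candidate).
A7 = 3 (sole candidate).
A9 = 4 (sole candidate).
B9 = 9 (sole candidate).
C9 = 1 (sole candidate).
G9 = 6 (sole candidate).
J9 = 3 (sole candidate).
A5 = 2: row 5 has {1,3,5,8,9}; col 1 has {1,3,4,5,6,7,8,9}; box has {1,3,5,6,7,8,9} → only 2 remains.

2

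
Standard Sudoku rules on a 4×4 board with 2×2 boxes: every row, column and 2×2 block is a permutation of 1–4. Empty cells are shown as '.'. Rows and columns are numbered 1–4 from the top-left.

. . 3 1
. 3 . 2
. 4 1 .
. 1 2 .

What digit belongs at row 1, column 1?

row 1, column 2 = 2 (sole candidate).
row 2, column 3 = 4 (sole candidate).
row 3, column 4 = 3 (sole candidate).
row 4, column 1 = 3 (sole candidate).
row 4, column 4 = 4 (sole candidate).
row 1, column 1 = 4: row 1 has {1,2,3}; col 1 has {3}; box has {2,3} → only 4 remains.

4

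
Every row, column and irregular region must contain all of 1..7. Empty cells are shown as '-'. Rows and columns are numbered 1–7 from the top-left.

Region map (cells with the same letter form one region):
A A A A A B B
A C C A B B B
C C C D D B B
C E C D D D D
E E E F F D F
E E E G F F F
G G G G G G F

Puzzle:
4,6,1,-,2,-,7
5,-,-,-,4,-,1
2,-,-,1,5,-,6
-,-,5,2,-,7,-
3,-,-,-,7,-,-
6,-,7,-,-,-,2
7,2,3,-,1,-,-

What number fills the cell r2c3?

r1c4 = 3: row 1 has {1,2,4,6,7}; col 4 has {1,2}; region has {1,2,4,5,6} → only 3 remains.
r1c6 = 5: row 1 has {1,2,3,4,6,7}; col 6 has {7}; region has {1,4,6,7} → only 5 remains.
r2c3 = 6: row 2 has {1,4,5}; col 3 has {1,3,5,7}; region has {2,5} → only 6 remains.

6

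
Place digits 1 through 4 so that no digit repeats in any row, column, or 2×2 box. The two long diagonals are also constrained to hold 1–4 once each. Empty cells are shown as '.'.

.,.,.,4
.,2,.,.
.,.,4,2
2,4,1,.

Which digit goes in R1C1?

R2C3 = 3 (sole candidate).
R2C4 = 1 (sole candidate).
R3C2 = 1 (sole candidate).
R4C4 = 3 (sole candidate).
R1C1 = 1: row 1 has {4}; col 1 has {2}; box has {2}; main diagonal has {2,3,4} → only 1 remains.

1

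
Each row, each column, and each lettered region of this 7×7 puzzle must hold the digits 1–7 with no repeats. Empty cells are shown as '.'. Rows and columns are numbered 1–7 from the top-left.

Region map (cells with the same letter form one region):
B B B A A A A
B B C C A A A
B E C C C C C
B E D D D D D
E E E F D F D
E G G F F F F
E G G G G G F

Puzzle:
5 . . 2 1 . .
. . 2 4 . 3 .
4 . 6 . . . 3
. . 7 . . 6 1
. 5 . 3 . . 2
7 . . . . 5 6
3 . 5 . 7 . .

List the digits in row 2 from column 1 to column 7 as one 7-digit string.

R1C3 = 3: row 1 has {1,2,5}; col 3 has {2,5,6,7}; region has {4,5} → only 3 remains.
R3C5 = 5: row 3 has {3,4,6}; col 5 has {1,7}; region has {2,3,4,6} → only 5 remains.
R4C1 = 2: row 4 has {1,6,7}; col 1 has {3,4,5,7}; region has {3,4,5} → only 2 remains.
R4C2 = 4: row 4 has {1,2,6,7}; col 2 has {5}; region has {3,5,7} → only 4 remains.
R4C4 = 5: row 4 has {1,2,4,6,7}; col 4 has {2,3,4}; region has {1,2,6,7} → only 5 remains.
R4C5 = 3: row 4 has {1,2,4,5,6,7}; col 5 has {1,5,7}; region has {1,2,5,6,7} → only 3 remains.
R5C3 = 1: row 5 has {2,3,5}; col 3 has {2,3,5,6,7}; region has {3,4,5,7} → only 1 remains.
R5C5 = 4: row 5 has {1,2,3,5}; col 5 has {1,3,5,7}; region has {1,2,3,5,6,7} → only 4 remains.
R5C6 = 7: row 5 has {1,2,3,4,5}; col 6 has {3,5,6}; region has {3,5,6} → only 7 remains.
R6C3 = 4: row 6 has {5,6,7}; col 3 has {1,2,3,5,6,7}; region has {5,7} → only 4 remains.
R6C4 = 1: row 6 has {4,5,6,7}; col 4 has {2,3,4,5}; region has {3,5,6,7} → only 1 remains.
R6C5 = 2: row 6 has {1,4,5,6,7}; col 5 has {1,3,4,5,7}; region has {1,3,5,6,7} → only 2 remains.
R7C4 = 6: row 7 has {3,5,7}; col 4 has {1,2,3,4,5}; region has {4,5,7} → only 6 remains.
R7C7 = 4: row 7 has {3,5,6,7}; col 7 has {1,2,3,6}; region has {1,2,3,5,6,7} → only 4 remains.
R1C6 = 4: row 1 has {1,2,3,5}; col 6 has {3,5,6,7}; region has {1,2,3} → only 4 remains.
R1C7 = 7: row 1 has {1,2,3,4,5}; col 7 has {1,2,3,4,6}; region has {1,2,3,4} → only 7 remains.
R2C5 = 6: row 2 has {2,3,4}; col 5 has {1,2,3,4,5,7}; region has {1,2,3,4,7} → only 6 remains.
R2C7 = 5: row 2 has {2,3,4,6}; col 7 has {1,2,3,4,6,7}; region has {1,2,3,4,6,7} → only 5 remains.
R3C2 = 2: row 3 has {3,4,5,6}; col 2 has {4,5}; region has {1,3,4,5,7} → only 2 remains.
R3C4 = 7: row 3 has {2,3,4,5,6}; col 4 has {1,2,3,4,5,6}; region has {2,3,4,5,6} → only 7 remains.
R3C6 = 1: row 3 has {2,3,4,5,6,7}; col 6 has {3,4,5,6,7}; region has {2,3,4,5,6,7} → only 1 remains.
R5C1 = 6: row 5 has {1,2,3,4,5,7}; col 1 has {2,3,4,5,7}; region has {1,2,3,4,5,7} → only 6 remains.
R6C2 = 3: row 6 has {1,2,4,5,6,7}; col 2 has {2,4,5}; region has {4,5,6,7} → only 3 remains.
R7C2 = 1: row 7 has {3,4,5,6,7}; col 2 has {2,3,4,5}; region has {3,4,5,6,7} → only 1 remains.
R7C6 = 2: row 7 has {1,3,4,5,6,7}; col 6 has {1,3,4,5,6,7}; region has {1,3,4,5,6,7} → only 2 remains.
R1C2 = 6: row 1 has {1,2,3,4,5,7}; col 2 has {1,2,3,4,5}; region has {2,3,4,5} → only 6 remains.
R2C1 = 1: row 2 has {2,3,4,5,6}; col 1 has {2,3,4,5,6,7}; region has {2,3,4,5,6} → only 1 remains.
R2C2 = 7: row 2 has {1,2,3,4,5,6}; col 2 has {1,2,3,4,5,6}; region has {1,2,3,4,5,6} → only 7 remains.

1724635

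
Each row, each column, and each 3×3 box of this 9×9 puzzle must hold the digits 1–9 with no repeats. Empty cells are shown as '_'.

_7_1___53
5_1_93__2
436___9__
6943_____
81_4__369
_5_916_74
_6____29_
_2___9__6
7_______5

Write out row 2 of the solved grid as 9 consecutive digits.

581693742

R2C2 = 8: row 2 has {1,2,3,5,9}; col 2 has {1,2,3,5,6,7,9}; box has {1,3,4,5,6,7} → only 8 remains.
R2C8 = 4: row 2 has {1,2,3,5,8,9}; col 8 has {5,6,7,9}; box has {2,3,5,9} → only 4 remains.
R6C7 = 8: row 6 has {1,4,5,6,7,9}; col 7 has {2,3,9}; box has {3,4,6,7,9} → only 8 remains.
R9C2 = 4: row 9 has {5,7}; col 2 has {1,2,3,5,6,7,8,9}; box has {2,6,7} → only 4 remains.
R9C7 = 1: row 9 has {4,5,7}; col 7 has {2,3,8,9}; box has {2,5,6,9} → only 1 remains.
R1C7 = 6: row 1 has {1,3,5,7}; col 7 has {1,2,3,8,9}; box has {2,3,4,5,9} → only 6 remains.
R2C7 = 7: row 2 has {1,2,3,4,5,8,9}; col 7 has {1,2,3,6,8,9}; box has {2,3,4,5,6,9} → only 7 remains.
R4C7 = 5: row 4 has {3,4,6,9}; col 7 has {1,2,3,6,7,8,9}; box has {3,4,6,7,8,9} → only 5 remains.
R4C9 = 1: row 4 has {3,4,5,6,9}; col 9 has {2,3,4,5,6,9}; box has {3,4,5,6,7,8,9} → only 1 remains.
R8C7 = 4: row 8 has {2,6,9}; col 7 has {1,2,3,5,6,7,8,9}; box has {1,2,5,6,9} → only 4 remains.
R2C4 = 6: row 2 has {1,2,3,4,5,7,8,9}; col 4 has {1,3,4,9}; box has {1,3,9} → only 6 remains.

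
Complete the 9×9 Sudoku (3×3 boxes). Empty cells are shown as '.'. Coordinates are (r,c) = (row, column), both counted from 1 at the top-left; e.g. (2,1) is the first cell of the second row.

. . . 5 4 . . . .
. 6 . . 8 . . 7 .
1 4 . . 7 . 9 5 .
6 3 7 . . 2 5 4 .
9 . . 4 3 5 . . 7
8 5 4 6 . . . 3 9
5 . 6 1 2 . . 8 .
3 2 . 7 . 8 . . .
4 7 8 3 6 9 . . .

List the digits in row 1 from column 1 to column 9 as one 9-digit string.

(2,1) = 2 (sole candidate).
(2,4) = 9 (sole candidate).
(3,3) = 3 (sole candidate).
(3,4) = 2 (sole candidate).
(3,6) = 6 (sole candidate).
(3,9) = 8 (sole candidate).
(4,4) = 8 (sole candidate).
(4,9) = 1 (sole candidate).
(5,2) = 1 (sole candidate).
(5,3) = 2 (sole candidate).
(5,8) = 6 (sole candidate).
(6,5) = 1 (sole candidate).
(6,6) = 7 (sole candidate).
(6,7) = 2 (sole candidate).
(7,2) = 9 (sole candidate).
(7,6) = 4 (sole candidate).
(7,9) = 3 (sole candidate).
(8,3) = 1 (sole candidate).
(8,5) = 5 (sole candidate).
(8,8) = 9 (sole candidate).
(9,7) = 1 (sole candidate).
(9,8) = 2 (sole candidate).
(9,9) = 5 (sole candidate).
(1,1) = 7: row 1 has {4,5}; col 1 has {1,2,3,4,5,6,8,9}; box has {1,2,3,4,6} → only 7 remains.
(1,2) = 8: row 1 has {4,5,7}; col 2 has {1,2,3,4,5,6,7,9}; box has {1,2,3,4,6,7} → only 8 remains.
(1,3) = 9: row 1 has {4,5,7,8}; col 3 has {1,2,3,4,6,7,8}; box has {1,2,3,4,6,7,8} → only 9 remains.
(1,8) = 1: row 1 has {4,5,7,8,9}; col 8 has {2,3,4,5,6,7,8,9}; box has {5,7,8,9} → only 1 remains.
(2,3) = 5 (sole candidate).
(2,9) = 4 (sole candidate).
(4,5) = 9 (sole candidate).
(5,7) = 8 (sole candidate).
(7,7) = 7 (sole candidate).
(8,9) = 6 (sole candidate).
(1,6) = 3: row 1 has {1,4,5,7,8,9}; col 6 has {2,4,5,6,7,8,9}; box has {2,4,5,6,7,8,9} → only 3 remains.
(1,7) = 6: row 1 has {1,3,4,5,7,8,9}; col 7 has {1,2,5,7,8,9}; box has {1,4,5,7,8,9} → only 6 remains.
(1,9) = 2: row 1 has {1,3,4,5,6,7,8,9}; col 9 has {1,3,4,5,6,7,8,9}; box has {1,4,5,6,7,8,9} → only 2 remains.

789543612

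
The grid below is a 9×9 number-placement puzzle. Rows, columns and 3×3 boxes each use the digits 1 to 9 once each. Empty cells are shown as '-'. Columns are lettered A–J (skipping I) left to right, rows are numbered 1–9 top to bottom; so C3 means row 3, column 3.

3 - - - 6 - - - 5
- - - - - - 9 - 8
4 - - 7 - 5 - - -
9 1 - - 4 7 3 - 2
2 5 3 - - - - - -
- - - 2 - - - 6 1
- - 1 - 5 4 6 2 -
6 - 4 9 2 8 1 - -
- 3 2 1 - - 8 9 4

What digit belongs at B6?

4

G3 = 2 (sole candidate).
D7 = 3 (sole candidate).
J7 = 7 (sole candidate).
B8 = 7 (sole candidate).
J8 = 3 (sole candidate).
A9 = 5 (sole candidate).
E9 = 7 (sole candidate).
F9 = 6 (sole candidate).
D2 = 4 (sole candidate).
J3 = 6 (sole candidate).
J5 = 9 (sole candidate).
A7 = 8 (sole candidate).
B7 = 9 (sole candidate).
H8 = 5 (sole candidate).
D1 = 8 (sole candidate).
B3 = 8 (sole candidate).
C3 = 9 (sole candidate).
H4 = 8 (sole candidate).
D5 = 6 (sole candidate).
F5 = 1 (sole candidate).
A6 = 7 (sole candidate).
B6 = 4: row 6 has {1,2,6,7}; col 2 has {1,3,5,7,8,9}; box has {1,2,3,5,7,9} → only 4 remains.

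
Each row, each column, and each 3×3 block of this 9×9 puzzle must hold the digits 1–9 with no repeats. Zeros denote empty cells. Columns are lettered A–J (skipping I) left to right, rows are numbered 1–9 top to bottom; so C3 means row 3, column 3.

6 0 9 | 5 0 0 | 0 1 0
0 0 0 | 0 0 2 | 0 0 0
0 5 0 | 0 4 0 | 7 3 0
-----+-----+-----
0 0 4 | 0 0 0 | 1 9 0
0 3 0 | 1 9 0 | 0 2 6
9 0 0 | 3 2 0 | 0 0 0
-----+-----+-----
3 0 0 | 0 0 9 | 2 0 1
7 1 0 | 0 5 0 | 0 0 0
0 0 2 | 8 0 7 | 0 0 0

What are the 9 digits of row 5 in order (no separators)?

E7 = 6: row 7 has {1,2,3,9}; col 5 has {2,4,5,9}; box has {5,7,8,9} → only 6 remains.
D7 = 4: row 7 has {1,2,3,6,9}; col 4 has {1,3,5,8}; box has {5,6,7,8,9} → only 4 remains.
D8 = 2: row 8 has {1,5,7}; col 4 has {1,3,4,5,8}; box has {4,5,6,7,8,9} → only 2 remains.
F8 = 3: row 8 has {1,2,5,7}; col 6 has {2,7,9}; box has {2,4,5,6,7,8,9} → only 3 remains.
E9 = 1: row 9 has {2,7,8}; col 5 has {2,4,5,6,9}; box has {2,3,4,5,6,7,8,9} → only 1 remains.
F1 = 8: row 1 has {1,5,6,9}; col 6 has {2,3,7,9}; box has {2,4,5} → only 8 remains.
G1 = 4: row 1 has {1,5,6,8,9}; col 7 has {1,2,7}; box has {1,3,7} → only 4 remains.
J1 = 2: row 1 has {1,4,5,6,8,9}; col 9 has {1,6}; box has {1,3,4,7} → only 2 remains.
B7 = 8: row 7 has {1,2,3,4,6,9}; col 2 has {1,3,5}; box has {1,2,3,7} → only 8 remains.
C7 = 5: row 7 has {1,2,3,4,6,8,9}; col 3 has {2,4,9}; box has {1,2,3,7,8} → only 5 remains.
H7 = 7: row 7 has {1,2,3,4,5,6,8,9}; col 8 has {1,2,3,9}; box has {1,2} → only 7 remains.
C8 = 6: row 8 has {1,2,3,5,7}; col 3 has {2,4,5,9}; box has {1,2,3,5,7,8} → only 6 remains.
A9 = 4: row 9 has {1,2,7,8}; col 1 has {3,6,7,9}; box has {1,2,3,5,6,7,8} → only 4 remains.
B9 = 9: row 9 has {1,2,4,7,8}; col 2 has {1,3,5,8}; box has {1,2,3,4,5,6,7,8} → only 9 remains.
B1 = 7: row 1 has {1,2,4,5,6,8,9}; col 2 has {1,3,5,8,9}; box has {5,6,9} → only 7 remains.
E1 = 3: row 1 has {1,2,4,5,6,7,8,9}; col 5 has {1,2,4,5,6,9}; box has {2,4,5,8} → only 3 remains.
B2 = 4: row 2 has {2}; col 2 has {1,3,5,7,8,9}; box has {5,6,7,9} → only 4 remains.
E2 = 7: row 2 has {2,4}; col 5 has {1,2,3,4,5,6,9}; box has {2,3,4,5,8} → only 7 remains.
E4 = 8: row 4 has {1,4,9}; col 5 has {1,2,3,4,5,6,7,9}; box has {1,2,3,9} → only 8 remains.
B6 = 6: row 6 has {2,3,9}; col 2 has {1,3,4,5,7,8,9}; box has {3,4,9} → only 6 remains.
B4 = 2: row 4 has {1,4,8,9}; col 2 has {1,3,4,5,6,7,8,9}; box has {3,4,6,9} → only 2 remains.
A4 = 5: row 4 has {1,2,4,8,9}; col 1 has {3,4,6,7,9}; box has {2,3,4,6,9} → only 5 remains.
F4 = 6: row 4 has {1,2,4,5,8,9}; col 6 has {2,3,7,8,9}; box has {1,2,3,8,9} → only 6 remains.
A5 = 8: row 5 has {1,2,3,6,9}; col 1 has {3,4,5,6,7,9}; box has {2,3,4,5,6,9} → only 8 remains.
C5 = 7: row 5 has {1,2,3,6,8,9}; col 3 has {2,4,5,6,9}; box has {2,3,4,5,6,8,9} → only 7 remains.
G5 = 5: row 5 has {1,2,3,6,7,8,9}; col 7 has {1,2,4,7}; box has {1,2,6,9} → only 5 remains.
C6 = 1: row 6 has {2,3,6,9}; col 3 has {2,4,5,6,7,9}; box has {2,3,4,5,6,7,8,9} → only 1 remains.
G6 = 8: row 6 has {1,2,3,6,9}; col 7 has {1,2,4,5,7}; box has {1,2,5,6,9} → only 8 remains.
H6 = 4: row 6 has {1,2,3,6,8,9}; col 8 has {1,2,3,7,9}; box has {1,2,5,6,8,9} → only 4 remains.
J6 = 7: row 6 has {1,2,3,4,6,8,9}; col 9 has {1,2,6}; box has {1,2,4,5,6,8,9} → only 7 remains.
G8 = 9: row 8 has {1,2,3,5,6,7}; col 7 has {1,2,4,5,7,8}; box has {1,2,7} → only 9 remains.
H8 = 8: row 8 has {1,2,3,5,6,7,9}; col 8 has {1,2,3,4,7,9}; box has {1,2,7,9} → only 8 remains.
J8 = 4: row 8 has {1,2,3,5,6,7,8,9}; col 9 has {1,2,6,7}; box has {1,2,7,8,9} → only 4 remains.
A2 = 1: row 2 has {2,4,7}; col 1 has {3,4,5,6,7,8,9}; box has {4,5,6,7,9} → only 1 remains.
G2 = 6: row 2 has {1,2,4,7}; col 7 has {1,2,4,5,7,8,9}; box has {1,2,3,4,7} → only 6 remains.
H2 = 5: row 2 has {1,2,4,6,7}; col 8 has {1,2,3,4,7,8,9}; box has {1,2,3,4,6,7} → only 5 remains.
A3 = 2: row 3 has {3,4,5,7}; col 1 has {1,3,4,5,6,7,8,9}; box has {1,4,5,6,7,9} → only 2 remains.
C3 = 8: row 3 has {2,3,4,5,7}; col 3 has {1,2,4,5,6,7,9}; box has {1,2,4,5,6,7,9} → only 8 remains.
F3 = 1: row 3 has {2,3,4,5,7,8}; col 6 has {2,3,6,7,8,9}; box has {2,3,4,5,7,8} → only 1 remains.
J3 = 9: row 3 has {1,2,3,4,5,7,8}; col 9 has {1,2,4,6,7}; box has {1,2,3,4,5,6,7} → only 9 remains.
D4 = 7: row 4 has {1,2,4,5,6,8,9}; col 4 has {1,2,3,4,5,8}; box has {1,2,3,6,8,9} → only 7 remains.
J4 = 3: row 4 has {1,2,4,5,6,7,8,9}; col 9 has {1,2,4,6,7,9}; box has {1,2,4,5,6,7,8,9} → only 3 remains.
F5 = 4: row 5 has {1,2,3,5,6,7,8,9}; col 6 has {1,2,3,6,7,8,9}; box has {1,2,3,6,7,8,9} → only 4 remains.

837194526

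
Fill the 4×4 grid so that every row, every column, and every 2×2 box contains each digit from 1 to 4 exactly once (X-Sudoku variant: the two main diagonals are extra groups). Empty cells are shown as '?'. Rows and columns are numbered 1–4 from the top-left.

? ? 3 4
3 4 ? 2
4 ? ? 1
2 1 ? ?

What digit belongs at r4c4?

3

r1c1 = 1: row 1 has {3,4}; col 1 has {2,3,4}; box has {3,4}; main diagonal has {4} → only 1 remains.
r1c2 = 2: row 1 has {1,3,4}; col 2 has {1,4}; box has {1,3,4} → only 2 remains.
r2c3 = 1: row 2 has {2,3,4}; col 3 has {3}; box has {2,3,4}; anti-diagonal has {2,4} → only 1 remains.
r3c2 = 3: row 3 has {1,4}; col 2 has {1,2,4}; box has {1,2,4}; anti-diagonal has {1,2,4} → only 3 remains.
r3c3 = 2: row 3 has {1,3,4}; col 3 has {1,3}; box has {1}; main diagonal has {1,4} → only 2 remains.
r4c3 = 4: row 4 has {1,2}; col 3 has {1,2,3}; box has {1,2} → only 4 remains.
r4c4 = 3: row 4 has {1,2,4}; col 4 has {1,2,4}; box has {1,2,4}; main diagonal has {1,2,4} → only 3 remains.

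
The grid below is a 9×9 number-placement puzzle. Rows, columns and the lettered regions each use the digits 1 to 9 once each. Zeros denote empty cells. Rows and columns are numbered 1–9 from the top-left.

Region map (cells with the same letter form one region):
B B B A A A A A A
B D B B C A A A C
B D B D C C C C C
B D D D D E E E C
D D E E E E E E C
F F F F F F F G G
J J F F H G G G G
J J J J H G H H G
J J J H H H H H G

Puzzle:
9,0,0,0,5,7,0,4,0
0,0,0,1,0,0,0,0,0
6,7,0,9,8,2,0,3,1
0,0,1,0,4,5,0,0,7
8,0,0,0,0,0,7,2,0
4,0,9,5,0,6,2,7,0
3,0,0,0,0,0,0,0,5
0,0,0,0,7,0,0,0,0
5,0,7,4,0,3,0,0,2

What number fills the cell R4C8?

8

R4C1 = 2: row 4 has {1,4,5,7}; col 1 has {3,4,5,6,8,9}; region has {1,6,9} → only 2 remains.
R7C3 = 8: row 7 has {3,5}; col 3 has {1,7,9}; region has {2,4,5,6,9} → only 8 remains.
R7C4 = 7: row 7 has {3,5,8}; col 4 has {1,4,5,9}; region has {2,4,5,6,8,9} → only 7 remains.
R8C1 = 1: row 8 has {7}; col 1 has {2,3,4,5,6,8,9}; region has {3,5,7} → only 1 remains.
R1C3 = 3: row 1 has {4,5,7,9}; col 3 has {1,7,8,9}; region has {1,2,6,9} → only 3 remains.
R2C1 = 7: row 2 has {1}; col 1 has {1,2,3,4,5,6,8,9}; region has {1,2,3,6,9} → only 7 remains.
R1C2 = 8: row 1 has {3,4,5,7,9}; col 2 has {7}; region has {1,2,3,6,7,9} → only 8 remains.
R1C9 = 6: row 1 has {3,4,5,7,8,9}; col 9 has {1,2,5,7}; region has {4,5,7} → only 6 remains.
R1C4 = 2: row 1 has {3,4,5,6,7,8,9}; col 4 has {1,4,5,7,9}; region has {4,5,6,7} → only 2 remains.
R1C7 = 1: row 1 has {2,3,4,5,6,7,8,9}; col 7 has {2,7}; region has {2,4,5,6,7} → only 1 remains.
R2C2 = 2: in row 2, 2 can only go here (every other open cell in that row sees a 2).
R2C7 = 3: in row 2, 3 can only go here (every other open cell in that row sees a 3).
R2C3 = 5: in row 2, 5 can only go here (every other open cell in that row sees a 5).
R2C5 = 6: in row 2, 6 can only go here (every other open cell in that row sees a 6).
R3C3 = 4: row 3 has {1,2,3,6,7,8,9}; col 3 has {1,3,5,7,8,9}; region has {1,2,3,5,6,7,8,9} → only 4 remains.
R3C7 = 5: row 3 has {1,2,3,4,6,7,8,9}; col 7 has {1,2,3,7}; region has {1,2,3,6,7,8} → only 5 remains.
R5C3 = 6: row 5 has {2,7,8}; col 3 has {1,3,4,5,7,8,9}; region has {2,5,7} → only 6 remains.
R5C4 = 3: row 5 has {2,6,7,8}; col 4 has {1,2,4,5,7,9}; region has {2,5,6,7} → only 3 remains.
R8C3 = 2: row 8 has {1,7}; col 3 has {1,3,4,5,6,7,8,9}; region has {1,3,5,7} → only 2 remains.
R4C4 = 6: row 4 has {1,2,4,5,7}; col 4 has {1,2,3,4,5,7,9}; region has {1,2,4,7,8,9} → only 6 remains.
R5C2 = 5: row 5 has {2,3,6,7,8}; col 2 has {2,7,8}; region has {1,2,4,6,7,8,9} → only 5 remains.
R8C4 = 8: row 8 has {1,2,7}; col 4 has {1,2,3,4,5,6,7,9}; region has {1,2,3,5,7} → only 8 remains.
R4C2 = 3: row 4 has {1,2,4,5,6,7}; col 2 has {2,5,7,8}; region has {1,2,4,5,6,7,8,9} → only 3 remains.
R6C2 = 1: row 6 has {2,4,5,6,7,9}; col 2 has {2,3,5,7,8}; region has {2,4,5,6,7,8,9} → only 1 remains.
R6C5 = 3: row 6 has {1,2,4,5,6,7,9}; col 5 has {4,5,6,7,8}; region has {1,2,4,5,6,7,8,9} → only 3 remains.
R6C9 = 8: row 6 has {1,2,3,4,5,6,7,9}; col 9 has {1,2,5,6,7}; region has {2,5,7} → only 8 remains.
R2C9 = 4: in row 2, 4 can only go here (every other open cell in that row sees a 4).
R5C9 = 9: row 5 has {2,3,5,6,7,8}; col 9 has {1,2,4,5,6,7,8}; region has {1,2,3,4,5,6,7,8} → only 9 remains.
R8C9 = 3: row 8 has {1,2,7,8}; col 9 has {1,2,4,5,6,7,8,9}; region has {2,5,7,8} → only 3 remains.
R5C5 = 1: row 5 has {2,3,5,6,7,8,9}; col 5 has {3,4,5,6,7,8}; region has {2,3,5,6,7} → only 1 remains.
R5C6 = 4: row 5 has {1,2,3,5,6,7,8,9}; col 6 has {2,3,5,6,7}; region has {1,2,3,5,6,7} → only 4 remains.
R8C6 = 9: row 8 has {1,2,3,7,8}; col 6 has {2,3,4,5,6,7}; region has {2,3,5,7,8} → only 9 remains.
R8C7 = 6: row 8 has {1,2,3,7,8,9}; col 7 has {1,2,3,5,7}; region has {3,4,7} → only 6 remains.
R8C8 = 5: row 8 has {1,2,3,6,7,8,9}; col 8 has {2,3,4,7}; region has {3,4,6,7} → only 5 remains.
R9C5 = 9: row 9 has {2,3,4,5,7}; col 5 has {1,3,4,5,6,7,8}; region has {3,4,5,6,7} → only 9 remains.
R9C7 = 8: row 9 has {2,3,4,5,7,9}; col 7 has {1,2,3,5,6,7}; region has {3,4,5,6,7,9} → only 8 remains.
R9C8 = 1: row 9 has {2,3,4,5,7,8,9}; col 8 has {2,3,4,5,7}; region has {3,4,5,6,7,8,9} → only 1 remains.
R2C6 = 8: row 2 has {1,2,3,4,5,6,7}; col 6 has {2,3,4,5,6,7,9}; region has {1,2,3,4,5,6,7} → only 8 remains.
R2C8 = 9: row 2 has {1,2,3,4,5,6,7,8}; col 8 has {1,2,3,4,5,7}; region has {1,2,3,4,5,6,7,8} → only 9 remains.
R4C7 = 9: row 4 has {1,2,3,4,5,6,7}; col 7 has {1,2,3,5,6,7,8}; region has {1,2,3,4,5,6,7} → only 9 remains.
R4C8 = 8: row 4 has {1,2,3,4,5,6,7,9}; col 8 has {1,2,3,4,5,7,9}; region has {1,2,3,4,5,6,7,9} → only 8 remains.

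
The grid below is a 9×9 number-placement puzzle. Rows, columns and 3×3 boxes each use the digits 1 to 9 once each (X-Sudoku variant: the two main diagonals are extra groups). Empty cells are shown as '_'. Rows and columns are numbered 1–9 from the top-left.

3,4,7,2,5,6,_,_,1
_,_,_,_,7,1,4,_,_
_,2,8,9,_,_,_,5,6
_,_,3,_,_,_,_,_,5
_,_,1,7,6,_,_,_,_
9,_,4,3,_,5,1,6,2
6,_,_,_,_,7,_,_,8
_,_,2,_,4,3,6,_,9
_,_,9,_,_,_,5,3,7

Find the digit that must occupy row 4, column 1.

2

row 2, column 1 = 5: row 2 has {1,4,7}; col 1 has {3,6,9}; box has {2,3,4,7,8} → only 5 remains.
row 2, column 2 = 9: row 2 has {1,4,5,7}; col 2 has {2,4}; box has {2,3,4,5,7,8}; main diagonal has {3,5,6,7,8} → only 9 remains.
row 2, column 3 = 6: row 2 has {1,4,5,7,9}; col 3 has {1,2,3,4,7,8,9}; box has {2,3,4,5,7,8,9} → only 6 remains.
row 2, column 4 = 8: row 2 has {1,4,5,6,7,9}; col 4 has {2,3,7,9}; box has {1,2,5,6,7,9} → only 8 remains.
row 2, column 8 = 2: row 2 has {1,4,5,6,7,8,9}; col 8 has {3,5,6}; box has {1,4,5,6}; anti-diagonal has {1,3,6} → only 2 remains.
row 2, column 9 = 3: row 2 has {1,2,4,5,6,7,8,9}; col 9 has {1,2,5,6,7,8,9}; box has {1,2,4,5,6} → only 3 remains.
row 3, column 1 = 1: row 3 has {2,5,6,8,9}; col 1 has {3,5,6,9}; box has {2,3,4,5,6,7,8,9} → only 1 remains.
row 3, column 5 = 3: row 3 has {1,2,5,6,8,9}; col 5 has {4,5,6,7}; box has {1,2,5,6,7,8,9} → only 3 remains.
row 3, column 6 = 4: row 3 has {1,2,3,5,6,8,9}; col 6 has {1,3,5,6,7}; box has {1,2,3,5,6,7,8,9} → only 4 remains.
row 3, column 7 = 7: row 3 has {1,2,3,4,5,6,8,9}; col 7 has {1,4,5,6}; box has {1,2,3,4,5,6}; anti-diagonal has {1,2,3,6} → only 7 remains.
row 5, column 9 = 4: row 5 has {1,6,7}; col 9 has {1,2,3,5,6,7,8,9}; box has {1,2,5,6} → only 4 remains.
row 6, column 5 = 8: row 6 has {1,2,3,4,5,6,9}; col 5 has {3,4,5,6,7}; box has {3,5,6,7} → only 8 remains.
row 7, column 3 = 5: row 7 has {6,7,8}; col 3 has {1,2,3,4,6,7,8,9}; box has {2,6,9}; anti-diagonal has {1,2,3,6,7} → only 5 remains.
row 7, column 4 = 1: row 7 has {5,6,7,8}; col 4 has {2,3,7,8,9}; box has {3,4,7} → only 1 remains.
row 7, column 7 = 2: row 7 has {1,5,6,7,8}; col 7 has {1,4,5,6,7}; box has {3,5,6,7,8,9}; main diagonal has {3,5,6,7,8,9} → only 2 remains.
row 7, column 8 = 4: row 7 has {1,2,5,6,7,8}; col 8 has {2,3,5,6}; box has {2,3,5,6,7,8,9} → only 4 remains.
row 8, column 2 = 8: row 8 has {2,3,4,6,9}; col 2 has {2,4,9}; box has {2,5,6,9}; anti-diagonal has {1,2,3,5,6,7} → only 8 remains.
row 8, column 4 = 5: row 8 has {2,3,4,6,8,9}; col 4 has {1,2,3,7,8,9}; box has {1,3,4,7} → only 5 remains.
row 8, column 8 = 1: row 8 has {2,3,4,5,6,8,9}; col 8 has {2,3,4,5,6}; box has {2,3,4,5,6,7,8,9}; main diagonal has {2,3,5,6,7,8,9} → only 1 remains.
row 9, column 1 = 4: row 9 has {3,5,7,9}; col 1 has {1,3,5,6,9}; box has {2,5,6,8,9}; anti-diagonal has {1,2,3,5,6,7,8} → only 4 remains.
row 9, column 2 = 1: row 9 has {3,4,5,7,9}; col 2 has {2,4,8,9}; box has {2,4,5,6,8,9} → only 1 remains.
row 9, column 4 = 6: row 9 has {1,3,4,5,7,9}; col 4 has {1,2,3,5,7,8,9}; box has {1,3,4,5,7} → only 6 remains.
row 9, column 5 = 2: row 9 has {1,3,4,5,6,7,9}; col 5 has {3,4,5,6,7,8}; box has {1,3,4,5,6,7} → only 2 remains.
row 9, column 6 = 8: row 9 has {1,2,3,4,5,6,7,9}; col 6 has {1,3,4,5,6,7}; box has {1,2,3,4,5,6,7} → only 8 remains.
row 4, column 4 = 4: row 4 has {3,5}; col 4 has {1,2,3,5,6,7,8,9}; box has {3,5,6,7,8}; main diagonal has {1,2,3,5,6,7,8,9} → only 4 remains.
row 4, column 6 = 9: row 4 has {3,4,5}; col 6 has {1,3,4,5,6,7,8}; box has {3,4,5,6,7,8}; anti-diagonal has {1,2,3,4,5,6,7,8} → only 9 remains.
row 4, column 7 = 8: row 4 has {3,4,5,9}; col 7 has {1,2,4,5,6,7}; box has {1,2,4,5,6} → only 8 remains.
row 4, column 8 = 7: row 4 has {3,4,5,8,9}; col 8 has {1,2,3,4,5,6}; box has {1,2,4,5,6,8} → only 7 remains.
row 5, column 2 = 5: row 5 has {1,4,6,7}; col 2 has {1,2,4,8,9}; box has {1,3,4,9} → only 5 remains.
row 5, column 6 = 2: row 5 has {1,4,5,6,7}; col 6 has {1,3,4,5,6,7,8,9}; box has {3,4,5,6,7,8,9} → only 2 remains.
row 5, column 8 = 9: row 5 has {1,2,4,5,6,7}; col 8 has {1,2,3,4,5,6,7}; box has {1,2,4,5,6,7,8} → only 9 remains.
row 6, column 2 = 7: row 6 has {1,2,3,4,5,6,8,9}; col 2 has {1,2,4,5,8,9}; box has {1,3,4,5,9} → only 7 remains.
row 7, column 2 = 3: row 7 has {1,2,4,5,6,7,8}; col 2 has {1,2,4,5,7,8,9}; box has {1,2,4,5,6,8,9} → only 3 remains.
row 7, column 5 = 9: row 7 has {1,2,3,4,5,6,7,8}; col 5 has {2,3,4,5,6,7,8}; box has {1,2,3,4,5,6,7,8} → only 9 remains.
row 8, column 1 = 7: row 8 has {1,2,3,4,5,6,8,9}; col 1 has {1,3,4,5,6,9}; box has {1,2,3,4,5,6,8,9} → only 7 remains.
row 1, column 7 = 9: row 1 has {1,2,3,4,5,6,7}; col 7 has {1,2,4,5,6,7,8}; box has {1,2,3,4,5,6,7} → only 9 remains.
row 1, column 8 = 8: row 1 has {1,2,3,4,5,6,7,9}; col 8 has {1,2,3,4,5,6,7,9}; box has {1,2,3,4,5,6,7,9} → only 8 remains.
row 4, column 1 = 2: row 4 has {3,4,5,7,8,9}; col 1 has {1,3,4,5,6,7,9}; box has {1,3,4,5,7,9} → only 2 remains.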